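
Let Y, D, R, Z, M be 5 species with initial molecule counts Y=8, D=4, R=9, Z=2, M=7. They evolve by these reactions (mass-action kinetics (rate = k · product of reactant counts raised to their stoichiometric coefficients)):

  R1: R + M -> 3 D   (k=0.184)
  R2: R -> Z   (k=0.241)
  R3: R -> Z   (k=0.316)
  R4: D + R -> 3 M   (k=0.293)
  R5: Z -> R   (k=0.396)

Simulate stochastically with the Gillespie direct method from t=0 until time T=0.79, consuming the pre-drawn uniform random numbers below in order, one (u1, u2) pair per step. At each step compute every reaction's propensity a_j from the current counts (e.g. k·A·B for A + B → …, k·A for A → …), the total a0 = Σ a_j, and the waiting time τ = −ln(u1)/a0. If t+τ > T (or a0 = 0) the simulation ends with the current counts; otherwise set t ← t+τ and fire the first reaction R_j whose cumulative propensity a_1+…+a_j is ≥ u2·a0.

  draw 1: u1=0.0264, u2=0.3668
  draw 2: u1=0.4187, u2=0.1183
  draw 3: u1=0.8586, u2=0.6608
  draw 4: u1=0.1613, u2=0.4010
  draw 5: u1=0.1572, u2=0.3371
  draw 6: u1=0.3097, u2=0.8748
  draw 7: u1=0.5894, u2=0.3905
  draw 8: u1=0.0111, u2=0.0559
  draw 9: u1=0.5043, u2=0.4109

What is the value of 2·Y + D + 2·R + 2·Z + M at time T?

Check how each reaction changes W = 2·Y + D + 2·R + 2·Z + M (weight of products minus weight of reactants):
R1: R + M -> 3 D: (1·3) − (2·1 + 1·1) = 3 − 3 = 0
R2: R -> Z: (2·1) − (2·1) = 2 − 2 = 0
R3: R -> Z: (2·1) − (2·1) = 2 − 2 = 0
R4: D + R -> 3 M: (1·3) − (1·1 + 2·1) = 3 − 3 = 0
R5: Z -> R: (2·1) − (2·1) = 2 − 2 = 0
Every reaction leaves W unchanged, so W is conserved and no simulation is needed: W(T) = W(0) = 2·8 + 4 + 2·9 + 2·2 + 7 = 49

Value at T = 49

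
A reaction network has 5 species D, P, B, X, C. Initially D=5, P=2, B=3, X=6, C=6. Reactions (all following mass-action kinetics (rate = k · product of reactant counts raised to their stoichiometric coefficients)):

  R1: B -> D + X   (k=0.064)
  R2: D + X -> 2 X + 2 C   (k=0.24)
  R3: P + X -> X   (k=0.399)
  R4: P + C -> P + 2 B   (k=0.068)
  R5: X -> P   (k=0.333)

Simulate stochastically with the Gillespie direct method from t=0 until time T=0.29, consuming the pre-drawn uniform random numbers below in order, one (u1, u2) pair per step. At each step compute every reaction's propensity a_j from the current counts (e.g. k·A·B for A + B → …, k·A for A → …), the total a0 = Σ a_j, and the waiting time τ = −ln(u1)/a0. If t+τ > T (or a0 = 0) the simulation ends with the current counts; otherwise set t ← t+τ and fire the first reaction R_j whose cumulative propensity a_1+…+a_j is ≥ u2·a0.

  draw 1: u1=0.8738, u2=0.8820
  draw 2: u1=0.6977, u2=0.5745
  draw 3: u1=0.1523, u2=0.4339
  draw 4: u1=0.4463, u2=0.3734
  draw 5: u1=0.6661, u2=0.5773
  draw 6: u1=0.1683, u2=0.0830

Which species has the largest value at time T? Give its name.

Dominant species at T: C

t=0.000: D=5 P=2 B=3 X=6 C=6
Draw 1: a1=0.192, a2=7.200, a3=4.788, a4=0.816, a5=1.998, a0=14.994; τ=−ln(0.8738)/14.994=0.009 → t=0.009; u2·a0=0.8820·14.994=13.225; a1+…+a4=12.996 < 13.225 ≤ a1+…+a5=14.994 → R5 fires; D=5 P=3 B=3 X=5 C=6
Draw 2: a1=0.192, a2=6.000, a3=5.985, a4=1.224, a5=1.665, a0=15.066; τ=−ln(0.6977)/15.066=0.024 → t=0.033; u2·a0=0.5745·15.066=8.655; a1+a2=6.192 < 8.655 ≤ a1+…+a3=12.177 → R3 fires; D=5 P=2 B=3 X=5 C=6
Draw 3: a1=0.192, a2=6.000, a3=3.990, a4=0.816, a5=1.665, a0=12.663; τ=−ln(0.1523)/12.663=0.149 → t=0.182; u2·a0=0.4339·12.663=5.494; a1=0.192 < 5.494 ≤ a1+a2=6.192 → R2 fires; D=4 P=2 B=3 X=6 C=8
Draw 4: a1=0.192, a2=5.760, a3=4.788, a4=1.088, a5=1.998, a0=13.826; τ=−ln(0.4463)/13.826=0.058 → t=0.240; u2·a0=0.3734·13.826=5.163; a1=0.192 < 5.163 ≤ a1+a2=5.952 → R2 fires; D=3 P=2 B=3 X=7 C=10
Draw 5: a1=0.192, a2=5.040, a3=5.586, a4=1.360, a5=2.331, a0=14.509; τ=−ln(0.6661)/14.509=0.028 → t=0.268; u2·a0=0.5773·14.509=8.376; a1+a2=5.232 < 8.376 ≤ a1+…+a3=10.818 → R3 fires; D=3 P=1 B=3 X=7 C=10
Draw 6: a1=0.192, a2=5.040, a3=2.793, a4=0.680, a5=2.331, a0=11.036; τ=−ln(0.1683)/11.036=0.161 → t=0.429 > T=0.29: stop.
At T=0.29: D=3 P=1 B=3 X=7 C=10; the largest is C.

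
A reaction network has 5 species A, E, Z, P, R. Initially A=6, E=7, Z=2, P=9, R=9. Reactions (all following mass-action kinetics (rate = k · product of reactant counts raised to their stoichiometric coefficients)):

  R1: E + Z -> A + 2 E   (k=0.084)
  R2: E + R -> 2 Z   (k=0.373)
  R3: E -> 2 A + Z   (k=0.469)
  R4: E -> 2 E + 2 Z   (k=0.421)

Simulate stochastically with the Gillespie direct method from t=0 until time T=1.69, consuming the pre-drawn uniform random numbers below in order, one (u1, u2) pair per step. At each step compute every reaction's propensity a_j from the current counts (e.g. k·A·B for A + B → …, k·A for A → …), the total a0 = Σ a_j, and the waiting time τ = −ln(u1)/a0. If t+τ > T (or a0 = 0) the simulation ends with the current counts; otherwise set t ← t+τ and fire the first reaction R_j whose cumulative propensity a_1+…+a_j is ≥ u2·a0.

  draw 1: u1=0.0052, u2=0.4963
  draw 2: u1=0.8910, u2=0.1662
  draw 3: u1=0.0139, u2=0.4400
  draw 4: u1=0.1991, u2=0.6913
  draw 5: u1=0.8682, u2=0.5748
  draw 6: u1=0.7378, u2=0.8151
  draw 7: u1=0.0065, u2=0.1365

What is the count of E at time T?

E at T = 1

t=0.000: A=6 E=7 Z=2 P=9 R=9
Draw 1: a1=1.176, a2=23.499, a3=3.283, a4=2.947, a0=30.905; τ=−ln(0.0052)/30.905=0.170 → t=0.170; u2·a0=0.4963·30.905=15.338; a1=1.176 < 15.338 ≤ a1+a2=24.675 → R2 fires; A=6 E=6 Z=4 P=9 R=8
Draw 2: a1=2.016, a2=17.904, a3=2.814, a4=2.526, a0=25.260; τ=−ln(0.8910)/25.260=0.005 → t=0.175; u2·a0=0.1662·25.260=4.198; a1=2.016 < 4.198 ≤ a1+a2=19.920 → R2 fires; A=6 E=5 Z=6 P=9 R=7
Draw 3: a1=2.520, a2=13.055, a3=2.345, a4=2.105, a0=20.025; τ=−ln(0.0139)/20.025=0.214 → t=0.388; u2·a0=0.4400·20.025=8.811; a1=2.520 < 8.811 ≤ a1+a2=15.575 → R2 fires; A=6 E=4 Z=8 P=9 R=6
Draw 4: a1=2.688, a2=8.952, a3=1.876, a4=1.684, a0=15.200; τ=−ln(0.1991)/15.200=0.106 → t=0.494; u2·a0=0.6913·15.200=10.508; a1=2.688 < 10.508 ≤ a1+a2=11.640 → R2 fires; A=6 E=3 Z=10 P=9 R=5
Draw 5: a1=2.520, a2=5.595, a3=1.407, a4=1.263, a0=10.785; τ=−ln(0.8682)/10.785=0.013 → t=0.508; u2·a0=0.5748·10.785=6.199; a1=2.520 < 6.199 ≤ a1+a2=8.115 → R2 fires; A=6 E=2 Z=12 P=9 R=4
Draw 6: a1=2.016, a2=2.984, a3=0.938, a4=0.842, a0=6.780; τ=−ln(0.7378)/6.780=0.045 → t=0.552; u2·a0=0.8151·6.780=5.526; a1+a2=5.000 < 5.526 ≤ a1+…+a3=5.938 → R3 fires; A=8 E=1 Z=13 P=9 R=4
Draw 7: a1=1.092, a2=1.492, a3=0.469, a4=0.421, a0=3.474; τ=−ln(0.0065)/3.474=1.450 → t=2.002 > T=1.69: stop.
Read off E at T=1.69: 1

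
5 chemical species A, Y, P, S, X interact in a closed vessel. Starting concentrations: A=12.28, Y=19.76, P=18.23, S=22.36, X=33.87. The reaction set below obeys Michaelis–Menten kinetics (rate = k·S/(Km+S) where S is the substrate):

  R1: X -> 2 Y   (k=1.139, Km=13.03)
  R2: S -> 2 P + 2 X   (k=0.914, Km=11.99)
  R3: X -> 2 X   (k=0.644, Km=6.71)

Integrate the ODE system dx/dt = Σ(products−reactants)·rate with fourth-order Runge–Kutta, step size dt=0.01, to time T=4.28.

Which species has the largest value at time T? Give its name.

Dominant species at T: X

RK4 with dt=0.01: 428 steps to T=4.28. Trajectory (selected grid times):
t=0.00: A=12.28 Y=19.76 P=18.23 S=22.36 X=33.87
t=0.48: A=12.28 Y=20.55 P=18.80 S=22.08 X=34.30
t=0.95: A=12.28 Y=21.33 P=19.36 S=21.80 X=34.72
t=1.43: A=12.28 Y=22.12 P=19.92 S=21.51 X=35.15
t=1.90: A=12.28 Y=22.91 P=20.47 S=21.24 X=35.56
t=2.38: A=12.28 Y=23.71 P=21.03 S=20.96 X=35.98
t=2.85: A=12.28 Y=24.50 P=21.58 S=20.69 X=36.39
t=3.33: A=12.28 Y=25.30 P=22.13 S=20.41 X=36.80
t=3.80: A=12.28 Y=26.09 P=22.67 S=20.14 X=37.20
t=4.28: A=12.28 Y=26.90 P=23.22 S=19.87 X=37.61
At T=4.28: A=12.28 Y=26.90 P=23.22 S=19.87 X=37.61; the largest is X.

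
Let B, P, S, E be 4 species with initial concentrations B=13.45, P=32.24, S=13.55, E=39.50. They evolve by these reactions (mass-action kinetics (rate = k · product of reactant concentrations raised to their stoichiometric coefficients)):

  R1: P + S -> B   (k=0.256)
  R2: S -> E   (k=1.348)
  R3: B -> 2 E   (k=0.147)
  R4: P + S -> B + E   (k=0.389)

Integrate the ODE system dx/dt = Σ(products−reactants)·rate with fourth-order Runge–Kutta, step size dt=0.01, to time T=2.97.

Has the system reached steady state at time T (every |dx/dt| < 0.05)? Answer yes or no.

Steady state at T: no

RK4 with dt=0.01: 297 steps to T=2.97. Trajectory (selected grid times):
t=0.00: B=13.45 P=32.24 S=13.55 E=39.50
t=0.33: B=24.76 P=19.79 S=0.08 E=50.29
t=0.66: B=23.66 P=19.72 S=0.00 E=52.69
t=0.99: B=22.54 P=19.72 S=0.00 E=54.94
t=1.32: B=21.48 P=19.72 S=0.00 E=57.07
t=1.65: B=20.46 P=19.72 S=0.00 E=59.11
t=1.98: B=19.49 P=19.72 S=0.00 E=61.04
t=2.31: B=18.57 P=19.72 S=0.00 E=62.89
t=2.64: B=17.69 P=19.72 S=0.00 E=64.65
t=2.97: B=16.85 P=19.72 S=0.00 E=66.32
Rates at T: R1=0.0000, R2=0.0000, R3=2.4771, R4=0.0000
dx/dt at T (Σ net stoichiometry × rate): B=-2.4771, P=-0.0000, S=-0.0000, E=+4.9542
Largest |dx/dt| is |+4.9542| (E) ≥ 0.05 → not steady.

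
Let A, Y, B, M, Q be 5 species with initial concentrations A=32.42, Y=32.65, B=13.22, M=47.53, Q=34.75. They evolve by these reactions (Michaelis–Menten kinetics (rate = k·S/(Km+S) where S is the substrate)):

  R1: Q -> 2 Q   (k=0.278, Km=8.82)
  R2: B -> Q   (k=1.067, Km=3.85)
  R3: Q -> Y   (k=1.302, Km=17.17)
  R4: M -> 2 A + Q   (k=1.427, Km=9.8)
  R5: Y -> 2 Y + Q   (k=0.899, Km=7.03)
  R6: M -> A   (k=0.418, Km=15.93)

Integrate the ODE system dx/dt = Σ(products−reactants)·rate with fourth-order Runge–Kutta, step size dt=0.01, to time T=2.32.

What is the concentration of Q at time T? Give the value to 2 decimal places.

RK4 with dt=0.01: 232 steps to T=2.32. Trajectory (selected grid times):
t=0.00: A=32.42 Y=32.65 B=13.22 M=47.53 Q=34.75
t=0.26: A=33.12 Y=33.07 B=13.01 M=47.14 Q=35.29
t=0.52: A=33.81 Y=33.49 B=12.79 M=46.75 Q=35.84
t=0.77: A=34.48 Y=33.90 B=12.59 M=46.38 Q=36.36
t=1.03: A=35.17 Y=34.32 B=12.38 M=45.99 Q=36.90
t=1.29: A=35.86 Y=34.75 B=12.16 M=45.61 Q=37.44
t=1.55: A=36.55 Y=35.17 B=11.95 M=45.22 Q=37.97
t=1.80: A=37.22 Y=35.59 B=11.75 M=44.85 Q=38.49
t=2.06: A=37.91 Y=36.02 B=11.54 M=44.47 Q=39.02
t=2.32: A=38.59 Y=36.45 B=11.34 M=44.08 Q=39.55
Read off Q at T=2.32: 39.55

Q at T = 39.55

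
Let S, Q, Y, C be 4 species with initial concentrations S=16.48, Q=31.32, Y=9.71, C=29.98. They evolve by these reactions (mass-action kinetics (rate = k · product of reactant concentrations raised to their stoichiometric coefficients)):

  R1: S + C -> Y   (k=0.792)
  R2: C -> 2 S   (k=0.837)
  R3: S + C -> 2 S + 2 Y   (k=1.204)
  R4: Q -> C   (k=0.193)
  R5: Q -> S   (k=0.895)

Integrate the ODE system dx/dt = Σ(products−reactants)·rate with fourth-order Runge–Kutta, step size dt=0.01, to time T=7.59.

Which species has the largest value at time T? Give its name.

RK4 with dt=0.01: 759 steps to T=7.59. Trajectory (selected grid times):
t=0.00: S=16.48 Q=31.32 Y=9.71 C=29.98
t=0.84: S=39.94 Q=12.56 Y=62.03 C=0.03
t=1.69: S=46.48 Q=4.98 Y=64.19 C=0.01
t=2.53: S=49.05 Q=2.00 Y=65.04 C=0.00
t=3.37: S=50.08 Q=0.80 Y=65.39 C=0.00
t=4.22: S=50.50 Q=0.32 Y=65.52 C=0.00
t=5.06: S=50.66 Q=0.13 Y=65.58 C=0.00
t=5.90: S=50.73 Q=0.05 Y=65.60 C=0.00
t=6.75: S=50.76 Q=0.02 Y=65.61 C=0.00
t=7.59: S=50.77 Q=0.01 Y=65.61 C=0.00
At T=7.59: S=50.77 Q=0.01 Y=65.61 C=0.00; the largest is Y.

Dominant species at T: Y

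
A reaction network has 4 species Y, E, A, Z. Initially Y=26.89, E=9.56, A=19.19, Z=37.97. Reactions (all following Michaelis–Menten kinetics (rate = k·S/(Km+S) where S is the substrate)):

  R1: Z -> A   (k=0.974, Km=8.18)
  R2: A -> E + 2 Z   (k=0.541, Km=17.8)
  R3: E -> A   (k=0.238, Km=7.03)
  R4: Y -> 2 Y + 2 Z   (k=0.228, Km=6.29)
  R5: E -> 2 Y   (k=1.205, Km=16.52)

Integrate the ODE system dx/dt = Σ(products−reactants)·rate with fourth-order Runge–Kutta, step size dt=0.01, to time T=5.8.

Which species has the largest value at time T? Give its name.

Dominant species at T: Z

RK4 with dt=0.01: 580 steps to T=5.8. Trajectory (selected grid times):
t=0.00: Y=26.89 E=9.56 A=19.19 Z=37.97
t=0.64: Y=27.57 E=9.37 A=19.61 Z=38.06
t=1.29: Y=28.25 E=9.19 A=20.03 Z=38.15
t=1.93: Y=28.92 E=9.01 A=20.45 Z=38.24
t=2.58: Y=29.59 E=8.84 A=20.87 Z=38.34
t=3.22: Y=30.25 E=8.68 A=21.28 Z=38.44
t=3.87: Y=30.91 E=8.51 A=21.69 Z=38.55
t=4.51: Y=31.55 E=8.36 A=22.10 Z=38.66
t=5.16: Y=32.20 E=8.21 A=22.51 Z=38.78
t=5.80: Y=32.83 E=8.07 A=22.91 Z=38.90
At T=5.8: Y=32.83 E=8.07 A=22.91 Z=38.90; the largest is Z.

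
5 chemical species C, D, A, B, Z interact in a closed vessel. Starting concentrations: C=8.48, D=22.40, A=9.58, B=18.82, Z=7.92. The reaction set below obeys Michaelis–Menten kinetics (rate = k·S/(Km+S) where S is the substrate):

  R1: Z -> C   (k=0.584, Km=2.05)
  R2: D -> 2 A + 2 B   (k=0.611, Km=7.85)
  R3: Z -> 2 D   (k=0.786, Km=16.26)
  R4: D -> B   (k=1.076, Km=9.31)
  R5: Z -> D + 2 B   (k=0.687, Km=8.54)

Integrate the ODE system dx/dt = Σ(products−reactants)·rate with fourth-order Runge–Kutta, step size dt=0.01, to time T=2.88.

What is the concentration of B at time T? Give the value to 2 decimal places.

RK4 with dt=0.01: 288 steps to T=2.88. Trajectory (selected grid times):
t=0.00: C=8.48 D=22.40 A=9.58 B=18.82 Z=7.92
t=0.32: C=8.63 D=22.28 A=9.87 B=19.56 Z=7.59
t=0.64: C=8.77 D=22.15 A=10.16 B=20.30 Z=7.26
t=0.96: C=8.92 D=22.02 A=10.45 B=21.03 Z=6.94
t=1.28: C=9.06 D=21.88 A=10.73 B=21.75 Z=6.62
t=1.60: C=9.20 D=21.73 A=11.02 B=22.47 Z=6.31
t=1.92: C=9.34 D=21.58 A=11.31 B=23.18 Z=6.01
t=2.24: C=9.48 D=21.42 A=11.60 B=23.89 Z=5.72
t=2.56: C=9.62 D=21.25 A=11.88 B=24.59 Z=5.43
t=2.88: C=9.75 D=21.07 A=12.17 B=25.28 Z=5.15
Read off B at T=2.88: 25.28

B at T = 25.28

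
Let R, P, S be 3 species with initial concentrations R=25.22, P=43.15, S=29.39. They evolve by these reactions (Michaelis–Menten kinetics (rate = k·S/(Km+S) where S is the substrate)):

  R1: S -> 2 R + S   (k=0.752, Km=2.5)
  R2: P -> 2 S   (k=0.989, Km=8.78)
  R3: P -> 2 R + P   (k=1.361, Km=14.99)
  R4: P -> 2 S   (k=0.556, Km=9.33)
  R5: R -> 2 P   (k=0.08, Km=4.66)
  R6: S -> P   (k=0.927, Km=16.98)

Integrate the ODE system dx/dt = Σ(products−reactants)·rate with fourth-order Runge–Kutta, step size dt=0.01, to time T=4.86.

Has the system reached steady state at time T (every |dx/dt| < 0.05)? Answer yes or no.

Steady state at T: no

RK4 with dt=0.01: 486 steps to T=4.86. Trajectory (selected grid times):
t=0.00: R=25.22 P=43.15 S=29.39
t=0.54: R=27.02 P=42.85 S=30.45
t=1.08: R=28.83 P=42.56 S=31.51
t=1.62: R=30.63 P=42.27 S=32.56
t=2.16: R=32.43 P=41.99 S=33.60
t=2.70: R=34.23 P=41.72 S=34.64
t=3.24: R=36.03 P=41.44 S=35.68
t=3.78: R=37.83 P=41.17 S=36.71
t=4.32: R=39.63 P=40.91 S=37.73
t=4.86: R=41.43 P=40.65 S=38.75
Rates at T: R1=0.7064, R2=0.8133, R3=0.9943, R4=0.4522, R5=0.0719, R6=0.6446
dx/dt at T (Σ net stoichiometry × rate): R=+3.3296, P=-0.4772, S=+1.8865
Largest |dx/dt| is |+3.3296| (R) ≥ 0.05 → not steady.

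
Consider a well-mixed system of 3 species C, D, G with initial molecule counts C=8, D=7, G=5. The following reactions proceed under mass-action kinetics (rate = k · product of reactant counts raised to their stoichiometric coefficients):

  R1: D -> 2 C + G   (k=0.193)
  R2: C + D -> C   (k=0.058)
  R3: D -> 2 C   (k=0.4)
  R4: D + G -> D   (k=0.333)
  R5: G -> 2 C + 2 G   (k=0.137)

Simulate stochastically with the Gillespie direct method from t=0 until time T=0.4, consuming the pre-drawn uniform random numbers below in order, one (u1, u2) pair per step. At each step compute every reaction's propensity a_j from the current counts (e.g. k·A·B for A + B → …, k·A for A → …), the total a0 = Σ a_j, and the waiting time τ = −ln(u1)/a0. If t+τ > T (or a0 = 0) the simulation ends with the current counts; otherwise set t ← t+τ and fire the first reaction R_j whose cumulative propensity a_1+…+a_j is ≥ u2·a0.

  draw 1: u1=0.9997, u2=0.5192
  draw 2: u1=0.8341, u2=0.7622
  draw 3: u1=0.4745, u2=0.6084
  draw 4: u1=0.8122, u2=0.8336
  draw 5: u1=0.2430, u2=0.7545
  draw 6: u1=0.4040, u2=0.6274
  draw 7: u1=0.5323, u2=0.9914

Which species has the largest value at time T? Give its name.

t=0.000: C=8 D=7 G=5
Draw 1: a1=1.351, a2=3.248, a3=2.800, a4=11.655, a5=0.685, a0=19.739; τ=−ln(0.9997)/19.739=0.000 → t=0.000; u2·a0=0.5192·19.739=10.248; a1+…+a3=7.399 < 10.248 ≤ a1+…+a4=19.054 → R4 fires; C=8 D=7 G=4
Draw 2: a1=1.351, a2=3.248, a3=2.800, a4=9.324, a5=0.548, a0=17.271; τ=−ln(0.8341)/17.271=0.011 → t=0.011; u2·a0=0.7622·17.271=13.164; a1+…+a3=7.399 < 13.164 ≤ a1+…+a4=16.723 → R4 fires; C=8 D=7 G=3
Draw 3: a1=1.351, a2=3.248, a3=2.800, a4=6.993, a5=0.411, a0=14.803; τ=−ln(0.4745)/14.803=0.050 → t=0.061; u2·a0=0.6084·14.803=9.006; a1+…+a3=7.399 < 9.006 ≤ a1+…+a4=14.392 → R4 fires; C=8 D=7 G=2
Draw 4: a1=1.351, a2=3.248, a3=2.800, a4=4.662, a5=0.274, a0=12.335; τ=−ln(0.8122)/12.335=0.017 → t=0.078; u2·a0=0.8336·12.335=10.282; a1+…+a3=7.399 < 10.282 ≤ a1+…+a4=12.061 → R4 fires; C=8 D=7 G=1
Draw 5: a1=1.351, a2=3.248, a3=2.800, a4=2.331, a5=0.137, a0=9.867; τ=−ln(0.2430)/9.867=0.143 → t=0.221; u2·a0=0.7545·9.867=7.445; a1+…+a3=7.399 < 7.445 ≤ a1+…+a4=9.730 → R4 fires; C=8 D=7 G=0
Draw 6: a1=1.351, a2=3.248, a3=2.800, a4=0.000, a5=0.000, a0=7.399; τ=−ln(0.4040)/7.399=0.122 → t=0.344; u2·a0=0.6274·7.399=4.642; a1+a2=4.599 < 4.642 ≤ a1+…+a3=7.399 → R3 fires; C=10 D=6 G=0
Draw 7: a1=1.158, a2=3.480, a3=2.400, a4=0.000, a5=0.000, a0=7.038; τ=−ln(0.5323)/7.038=0.090 → t=0.433 > T=0.4: stop.
At T=0.4: C=10 D=6 G=0; the largest is C.

Dominant species at T: C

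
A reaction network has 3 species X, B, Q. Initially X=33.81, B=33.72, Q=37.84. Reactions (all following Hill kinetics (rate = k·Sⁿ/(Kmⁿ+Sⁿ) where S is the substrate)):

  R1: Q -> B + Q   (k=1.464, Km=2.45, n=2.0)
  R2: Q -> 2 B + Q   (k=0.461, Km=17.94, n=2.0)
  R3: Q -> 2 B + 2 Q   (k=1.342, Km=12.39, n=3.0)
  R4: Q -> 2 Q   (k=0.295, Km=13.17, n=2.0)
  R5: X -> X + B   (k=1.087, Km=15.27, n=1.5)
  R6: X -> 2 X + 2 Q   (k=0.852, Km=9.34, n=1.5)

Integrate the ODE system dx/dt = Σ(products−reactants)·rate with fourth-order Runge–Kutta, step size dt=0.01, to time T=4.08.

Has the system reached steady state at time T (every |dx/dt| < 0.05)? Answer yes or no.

RK4 with dt=0.01: 408 steps to T=4.08. Trajectory (selected grid times):
t=0.00: X=33.81 B=33.72 Q=37.84
t=0.45: X=34.15 B=36.26 Q=39.21
t=0.91: X=34.49 B=38.87 Q=40.62
t=1.36: X=34.82 B=41.43 Q=42.00
t=1.81: X=35.16 B=44.00 Q=43.39
t=2.27: X=35.51 B=46.63 Q=44.81
t=2.72: X=35.84 B=49.21 Q=46.20
t=3.17: X=36.18 B=51.80 Q=47.59
t=3.63: X=36.53 B=54.45 Q=49.02
t=4.08: X=36.87 B=57.05 Q=50.42
Rates at T: R1=1.4606, R2=0.4092, R3=1.3224, R4=0.2762, R5=0.8582, R6=0.7557
dx/dt at T (Σ net stoichiometry × rate): X=+0.7557, B=+5.7819, Q=+3.1098
Largest |dx/dt| is |+5.7819| (B) ≥ 0.05 → not steady.

Steady state at T: no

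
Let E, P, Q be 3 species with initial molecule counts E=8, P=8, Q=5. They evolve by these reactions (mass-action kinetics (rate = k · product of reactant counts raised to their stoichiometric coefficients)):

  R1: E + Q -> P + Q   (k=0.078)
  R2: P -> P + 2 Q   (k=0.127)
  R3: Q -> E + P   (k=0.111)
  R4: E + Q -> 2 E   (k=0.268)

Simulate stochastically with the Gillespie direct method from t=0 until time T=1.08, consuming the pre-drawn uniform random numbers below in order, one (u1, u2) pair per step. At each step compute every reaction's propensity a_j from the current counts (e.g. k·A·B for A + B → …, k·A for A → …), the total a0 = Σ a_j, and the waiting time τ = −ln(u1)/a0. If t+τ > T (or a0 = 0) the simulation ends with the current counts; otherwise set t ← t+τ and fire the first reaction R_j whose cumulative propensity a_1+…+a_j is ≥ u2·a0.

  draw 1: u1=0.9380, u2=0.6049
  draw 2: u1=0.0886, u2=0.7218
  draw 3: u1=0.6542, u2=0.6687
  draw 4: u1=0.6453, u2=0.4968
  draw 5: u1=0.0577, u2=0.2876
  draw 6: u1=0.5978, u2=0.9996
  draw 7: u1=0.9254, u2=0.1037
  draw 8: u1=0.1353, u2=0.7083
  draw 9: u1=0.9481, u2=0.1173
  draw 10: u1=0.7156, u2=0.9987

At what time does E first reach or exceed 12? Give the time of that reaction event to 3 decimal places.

t=0.000: E=8 P=8 Q=5
Draw 1: a1=3.120, a2=1.016, a3=0.555, a4=10.720, a0=15.411; τ=−ln(0.9380)/15.411=0.004 → t=0.004; u2·a0=0.6049·15.411=9.322; a1+…+a3=4.691 < 9.322 ≤ a1+…+a4=15.411 → R4 fires; E=9 P=8 Q=4
Draw 2: a1=2.808, a2=1.016, a3=0.444, a4=9.648, a0=13.916; τ=−ln(0.0886)/13.916=0.174 → t=0.178; u2·a0=0.7218·13.916=10.045; a1+…+a3=4.268 < 10.045 ≤ a1+…+a4=13.916 → R4 fires; E=10 P=8 Q=3
Draw 3: a1=2.340, a2=1.016, a3=0.333, a4=8.040, a0=11.729; τ=−ln(0.6542)/11.729=0.036 → t=0.214; u2·a0=0.6687·11.729=7.843; a1+…+a3=3.689 < 7.843 ≤ a1+…+a4=11.729 → R4 fires; E=11 P=8 Q=2
Draw 4: a1=1.716, a2=1.016, a3=0.222, a4=5.896, a0=8.850; τ=−ln(0.6453)/8.850=0.049 → t=0.264; u2·a0=0.4968·8.850=4.397; a1+…+a3=2.954 < 4.397 ≤ a1+…+a4=8.850 → R4 fires; E=12 P=8 Q=1
Draw 5: a1=0.936, a2=1.016, a3=0.111, a4=3.216, a0=5.279; τ=−ln(0.0577)/5.279=0.540 → t=0.804; u2·a0=0.2876·5.279=1.518; a1=0.936 < 1.518 ≤ a1+a2=1.952 → R2 fires; E=12 P=8 Q=3
Draw 6: a1=2.808, a2=1.016, a3=0.333, a4=9.648, a0=13.805; τ=−ln(0.5978)/13.805=0.037 → t=0.842; u2·a0=0.9996·13.805=13.799; a1+…+a3=4.157 < 13.799 ≤ a1+…+a4=13.805 → R4 fires; E=13 P=8 Q=2
Draw 7: a1=2.028, a2=1.016, a3=0.222, a4=6.968, a0=10.234; τ=−ln(0.9254)/10.234=0.008 → t=0.849; u2·a0=0.1037·10.234=1.061 ≤ a1=2.028 → R1 fires; E=12 P=9 Q=2
Draw 8: a1=1.872, a2=1.143, a3=0.222, a4=6.432, a0=9.669; τ=−ln(0.1353)/9.669=0.207 → t=1.056; u2·a0=0.7083·9.669=6.849; a1+…+a3=3.237 < 6.849 ≤ a1+…+a4=9.669 → R4 fires; E=13 P=9 Q=1
Draw 9: a1=1.014, a2=1.143, a3=0.111, a4=3.484, a0=5.752; τ=−ln(0.9481)/5.752=0.009 → t=1.065; u2·a0=0.1173·5.752=0.675 ≤ a1=1.014 → R1 fires; E=12 P=10 Q=1
Draw 10: a1=0.936, a2=1.270, a3=0.111, a4=3.216, a0=5.533; τ=−ln(0.7156)/5.533=0.060 → t=1.126 > T=1.08: stop.
E first becomes ≥ 12 when it reaches 12 at the event at t=0.264.

Threshold first reached at t = 0.264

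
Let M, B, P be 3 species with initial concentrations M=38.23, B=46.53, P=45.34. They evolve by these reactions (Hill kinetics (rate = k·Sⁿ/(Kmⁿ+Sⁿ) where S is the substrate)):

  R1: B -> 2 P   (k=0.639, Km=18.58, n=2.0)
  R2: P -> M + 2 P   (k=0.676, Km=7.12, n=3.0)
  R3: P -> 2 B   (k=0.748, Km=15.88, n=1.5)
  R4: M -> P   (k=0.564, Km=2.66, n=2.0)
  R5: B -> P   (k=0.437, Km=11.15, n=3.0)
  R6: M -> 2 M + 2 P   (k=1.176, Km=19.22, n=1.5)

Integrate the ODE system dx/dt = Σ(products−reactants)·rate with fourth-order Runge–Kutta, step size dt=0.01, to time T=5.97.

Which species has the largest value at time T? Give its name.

RK4 with dt=0.01: 597 steps to T=5.97. Trajectory (selected grid times):
t=0.00: M=38.23 B=46.53 P=45.34
t=0.66: M=38.88 B=46.71 P=47.90
t=1.33: M=39.54 B=46.89 P=50.51
t=1.99: M=40.20 B=47.09 P=53.08
t=2.65: M=40.86 B=47.29 P=55.65
t=3.32: M=41.53 B=47.50 P=58.27
t=3.98: M=42.20 B=47.72 P=60.86
t=4.64: M=42.87 B=47.94 P=63.44
t=5.31: M=43.55 B=48.18 P=66.07
t=5.97: M=44.23 B=48.41 P=68.67
At T=5.97: M=44.23 B=48.41 P=68.67; the largest is P.

Dominant species at T: P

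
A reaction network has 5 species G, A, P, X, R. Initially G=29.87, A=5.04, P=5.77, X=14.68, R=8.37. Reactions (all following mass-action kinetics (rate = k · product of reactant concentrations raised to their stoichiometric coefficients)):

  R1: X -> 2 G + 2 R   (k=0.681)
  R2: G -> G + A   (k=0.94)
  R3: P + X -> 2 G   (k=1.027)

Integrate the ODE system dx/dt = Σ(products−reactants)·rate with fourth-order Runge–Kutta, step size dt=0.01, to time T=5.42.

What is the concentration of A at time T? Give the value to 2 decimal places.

RK4 with dt=0.01: 542 steps to T=5.42. Trajectory (selected grid times):
t=0.00: G=29.87 A=5.04 P=5.77 X=14.68 R=8.37
t=0.60: G=47.81 A=29.49 P=0.04 X=5.71 R=14.86
t=1.20: G=51.70 A=57.64 P=0.00 X=3.76 R=18.67
t=1.81: G=54.26 A=88.07 P=0.00 X=2.48 R=21.22
t=2.41: G=55.93 A=119.18 P=0.00 X=1.65 R=22.89
t=3.01: G=57.04 A=151.06 P=0.00 X=1.10 R=24.00
t=3.61: G=57.77 A=183.45 P=0.00 X=0.73 R=24.73
t=4.22: G=58.27 A=216.72 P=0.00 X=0.48 R=25.23
t=4.82: G=58.59 A=249.68 P=0.00 X=0.32 R=25.55
t=5.42: G=58.81 A=282.79 P=0.00 X=0.21 R=25.77
Read off A at T=5.42: 282.79

A at T = 282.79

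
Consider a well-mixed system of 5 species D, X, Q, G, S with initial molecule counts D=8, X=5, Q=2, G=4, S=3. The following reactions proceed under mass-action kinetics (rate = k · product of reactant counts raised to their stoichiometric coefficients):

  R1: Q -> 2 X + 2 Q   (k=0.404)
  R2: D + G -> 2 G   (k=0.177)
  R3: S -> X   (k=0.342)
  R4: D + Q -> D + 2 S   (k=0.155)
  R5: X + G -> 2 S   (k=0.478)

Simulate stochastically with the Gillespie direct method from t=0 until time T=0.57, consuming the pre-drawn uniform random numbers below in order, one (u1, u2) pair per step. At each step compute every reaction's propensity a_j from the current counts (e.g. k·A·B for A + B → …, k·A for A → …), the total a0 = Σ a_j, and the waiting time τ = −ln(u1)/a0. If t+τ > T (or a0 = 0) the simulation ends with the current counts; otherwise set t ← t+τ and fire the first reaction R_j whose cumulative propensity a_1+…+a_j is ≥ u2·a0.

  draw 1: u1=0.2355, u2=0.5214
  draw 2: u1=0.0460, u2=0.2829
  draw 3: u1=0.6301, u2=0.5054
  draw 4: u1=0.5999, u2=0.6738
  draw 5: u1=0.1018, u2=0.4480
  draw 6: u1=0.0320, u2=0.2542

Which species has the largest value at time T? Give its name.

Dominant species at T: S

t=0.000: D=8 X=5 Q=2 G=4 S=3
Draw 1: a1=0.808, a2=5.664, a3=1.026, a4=2.480, a5=9.560, a0=19.538; τ=−ln(0.2355)/19.538=0.074 → t=0.074; u2·a0=0.5214·19.538=10.187; a1+…+a4=9.978 < 10.187 ≤ a1+…+a5=19.538 → R5 fires; D=8 X=4 Q=2 G=3 S=5
Draw 2: a1=0.808, a2=4.248, a3=1.710, a4=2.480, a5=5.736, a0=14.982; τ=−ln(0.0460)/14.982=0.206 → t=0.280; u2·a0=0.2829·14.982=4.238; a1=0.808 < 4.238 ≤ a1+a2=5.056 → R2 fires; D=7 X=4 Q=2 G=4 S=5
Draw 3: a1=0.808, a2=4.956, a3=1.710, a4=2.170, a5=7.648, a0=17.292; τ=−ln(0.6301)/17.292=0.027 → t=0.306; u2·a0=0.5054·17.292=8.739; a1+…+a3=7.474 < 8.739 ≤ a1+…+a4=9.644 → R4 fires; D=7 X=4 Q=1 G=4 S=7
Draw 4: a1=0.404, a2=4.956, a3=2.394, a4=1.085, a5=7.648, a0=16.487; τ=−ln(0.5999)/16.487=0.031 → t=0.337; u2·a0=0.6738·16.487=11.109; a1+…+a4=8.839 < 11.109 ≤ a1+…+a5=16.487 → R5 fires; D=7 X=3 Q=1 G=3 S=9
Draw 5: a1=0.404, a2=3.717, a3=3.078, a4=1.085, a5=4.302, a0=12.586; τ=−ln(0.1018)/12.586=0.182 → t=0.519; u2·a0=0.4480·12.586=5.639; a1+a2=4.121 < 5.639 ≤ a1+…+a3=7.199 → R3 fires; D=7 X=4 Q=1 G=3 S=8
Draw 6: a1=0.404, a2=3.717, a3=2.736, a4=1.085, a5=5.736, a0=13.678; τ=−ln(0.0320)/13.678=0.252 → t=0.770 > T=0.57: stop.
At T=0.57: D=7 X=4 Q=1 G=3 S=8; the largest is S.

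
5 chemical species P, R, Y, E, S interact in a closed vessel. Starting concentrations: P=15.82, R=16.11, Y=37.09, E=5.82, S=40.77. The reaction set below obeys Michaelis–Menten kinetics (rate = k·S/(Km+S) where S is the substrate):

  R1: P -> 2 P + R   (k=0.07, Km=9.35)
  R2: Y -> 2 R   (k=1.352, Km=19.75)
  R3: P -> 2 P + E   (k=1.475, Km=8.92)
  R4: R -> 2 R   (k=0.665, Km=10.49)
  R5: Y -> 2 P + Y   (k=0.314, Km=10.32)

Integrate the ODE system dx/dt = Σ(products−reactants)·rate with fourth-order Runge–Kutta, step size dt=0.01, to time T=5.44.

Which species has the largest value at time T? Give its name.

RK4 with dt=0.01: 544 steps to T=5.44. Trajectory (selected grid times):
t=0.00: P=15.82 R=16.11 Y=37.09 E=5.82 S=40.77
t=0.60: P=16.71 R=17.44 Y=36.56 E=6.39 S=40.77
t=1.21: P=17.63 R=18.79 Y=36.03 E=6.98 S=40.77
t=1.81: P=18.54 R=20.12 Y=35.51 E=7.58 S=40.77
t=2.42: P=19.48 R=21.48 Y=34.98 E=8.19 S=40.77
t=3.02: P=20.41 R=22.81 Y=34.46 E=8.80 S=40.77
t=3.63: P=21.37 R=24.17 Y=33.94 E=9.43 S=40.77
t=4.23: P=22.31 R=25.50 Y=33.43 E=10.06 S=40.77
t=4.84: P=23.28 R=26.85 Y=32.91 E=10.71 S=40.77
t=5.44: P=24.24 R=28.18 Y=32.40 E=11.35 S=40.77
At T=5.44: P=24.24 R=28.18 Y=32.40 E=11.35 S=40.77; the largest is S.

Dominant species at T: S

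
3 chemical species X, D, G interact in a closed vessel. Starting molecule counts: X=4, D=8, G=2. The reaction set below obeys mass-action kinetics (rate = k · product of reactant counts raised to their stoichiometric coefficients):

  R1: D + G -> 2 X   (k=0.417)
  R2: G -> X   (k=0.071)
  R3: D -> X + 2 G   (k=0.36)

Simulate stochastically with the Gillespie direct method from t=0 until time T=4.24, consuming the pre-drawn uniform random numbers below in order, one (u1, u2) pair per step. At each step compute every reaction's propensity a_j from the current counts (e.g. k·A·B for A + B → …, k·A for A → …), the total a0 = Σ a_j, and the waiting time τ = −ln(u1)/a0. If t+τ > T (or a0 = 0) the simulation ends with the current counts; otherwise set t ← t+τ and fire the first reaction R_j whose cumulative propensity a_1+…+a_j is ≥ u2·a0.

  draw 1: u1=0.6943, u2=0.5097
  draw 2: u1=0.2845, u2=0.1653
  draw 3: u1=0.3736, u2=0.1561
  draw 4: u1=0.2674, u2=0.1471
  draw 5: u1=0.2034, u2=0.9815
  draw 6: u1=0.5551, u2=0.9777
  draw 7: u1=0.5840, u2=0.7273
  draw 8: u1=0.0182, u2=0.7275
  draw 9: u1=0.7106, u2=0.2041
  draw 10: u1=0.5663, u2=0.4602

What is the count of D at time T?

D at T = 0

t=0.000: X=4 D=8 G=2
Draw 1: a1=6.672, a2=0.142, a3=2.880, a0=9.694; τ=−ln(0.6943)/9.694=0.038 → t=0.038; u2·a0=0.5097·9.694=4.941 ≤ a1=6.672 → R1 fires; X=6 D=7 G=1
Draw 2: a1=2.919, a2=0.071, a3=2.520, a0=5.510; τ=−ln(0.2845)/5.510=0.228 → t=0.266; u2·a0=0.1653·5.510=0.911 ≤ a1=2.919 → R1 fires; X=8 D=6 G=0
Draw 3: a1=0.000, a2=0.000, a3=2.160, a0=2.160; τ=−ln(0.3736)/2.160=0.456 → t=0.722; u2·a0=0.1561·2.160=0.337; a1+a2=0.000 < 0.337 ≤ a1+…+a3=2.160 → R3 fires; X=9 D=5 G=2
Draw 4: a1=4.170, a2=0.142, a3=1.800, a0=6.112; τ=−ln(0.2674)/6.112=0.216 → t=0.937; u2·a0=0.1471·6.112=0.899 ≤ a1=4.170 → R1 fires; X=11 D=4 G=1
Draw 5: a1=1.668, a2=0.071, a3=1.440, a0=3.179; τ=−ln(0.2034)/3.179=0.501 → t=1.438; u2·a0=0.9815·3.179=3.120; a1+a2=1.739 < 3.120 ≤ a1+…+a3=3.179 → R3 fires; X=12 D=3 G=3
Draw 6: a1=3.753, a2=0.213, a3=1.080, a0=5.046; τ=−ln(0.5551)/5.046=0.117 → t=1.555; u2·a0=0.9777·5.046=4.933; a1+a2=3.966 < 4.933 ≤ a1+…+a3=5.046 → R3 fires; X=13 D=2 G=5
Draw 7: a1=4.170, a2=0.355, a3=0.720, a0=5.245; τ=−ln(0.5840)/5.245=0.103 → t=1.658; u2·a0=0.7273·5.245=3.815 ≤ a1=4.170 → R1 fires; X=15 D=1 G=4
Draw 8: a1=1.668, a2=0.284, a3=0.360, a0=2.312; τ=−ln(0.0182)/2.312=1.733 → t=3.390; u2·a0=0.7275·2.312=1.682; a1=1.668 < 1.682 ≤ a1+a2=1.952 → R2 fires; X=16 D=1 G=3
Draw 9: a1=1.251, a2=0.213, a3=0.360, a0=1.824; τ=−ln(0.7106)/1.824=0.187 → t=3.578; u2·a0=0.2041·1.824=0.372 ≤ a1=1.251 → R1 fires; X=18 D=0 G=2
Draw 10: a1=0.000, a2=0.142, a3=0.000, a0=0.142; τ=−ln(0.5663)/0.142=4.004 → t=7.582 > T=4.24: stop.
Read off D at T=4.24: 0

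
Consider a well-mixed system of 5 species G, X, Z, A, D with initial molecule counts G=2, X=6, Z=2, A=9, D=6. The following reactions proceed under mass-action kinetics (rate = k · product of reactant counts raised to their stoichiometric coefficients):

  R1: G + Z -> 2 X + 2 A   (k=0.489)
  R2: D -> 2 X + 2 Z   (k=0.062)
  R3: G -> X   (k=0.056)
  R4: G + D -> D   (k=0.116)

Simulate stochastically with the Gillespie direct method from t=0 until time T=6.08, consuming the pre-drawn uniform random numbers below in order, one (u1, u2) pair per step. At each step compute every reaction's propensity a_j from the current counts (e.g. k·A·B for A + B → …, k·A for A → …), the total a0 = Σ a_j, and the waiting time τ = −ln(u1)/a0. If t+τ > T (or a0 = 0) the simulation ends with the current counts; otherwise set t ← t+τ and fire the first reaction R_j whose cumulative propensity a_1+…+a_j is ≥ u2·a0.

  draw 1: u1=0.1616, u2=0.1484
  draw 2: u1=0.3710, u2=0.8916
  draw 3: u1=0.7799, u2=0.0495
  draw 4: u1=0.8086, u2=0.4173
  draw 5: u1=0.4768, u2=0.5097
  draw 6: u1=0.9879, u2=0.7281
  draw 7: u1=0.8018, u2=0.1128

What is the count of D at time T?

t=0.000: G=2 X=6 Z=2 A=9 D=6
Draw 1: a1=1.956, a2=0.372, a3=0.112, a4=1.392, a0=3.832; τ=−ln(0.1616)/3.832=0.476 → t=0.476; u2·a0=0.1484·3.832=0.569 ≤ a1=1.956 → R1 fires; G=1 X=8 Z=1 A=11 D=6
Draw 2: a1=0.489, a2=0.372, a3=0.056, a4=0.696, a0=1.613; τ=−ln(0.3710)/1.613=0.615 → t=1.090; u2·a0=0.8916·1.613=1.438; a1+…+a3=0.917 < 1.438 ≤ a1+…+a4=1.613 → R4 fires; G=0 X=8 Z=1 A=11 D=6
Draw 3: a1=0.000, a2=0.372, a3=0.000, a4=0.000, a0=0.372; τ=−ln(0.7799)/0.372=0.668 → t=1.759; u2·a0=0.0495·0.372=0.018; a1=0.000 < 0.018 ≤ a1+a2=0.372 → R2 fires; G=0 X=10 Z=3 A=11 D=5
Draw 4: a1=0.000, a2=0.310, a3=0.000, a4=0.000, a0=0.310; τ=−ln(0.8086)/0.310=0.685 → t=2.444; u2·a0=0.4173·0.310=0.129; a1=0.000 < 0.129 ≤ a1+a2=0.310 → R2 fires; G=0 X=12 Z=5 A=11 D=4
Draw 5: a1=0.000, a2=0.248, a3=0.000, a4=0.000, a0=0.248; τ=−ln(0.4768)/0.248=2.987 → t=5.430; u2·a0=0.5097·0.248=0.126; a1=0.000 < 0.126 ≤ a1+a2=0.248 → R2 fires; G=0 X=14 Z=7 A=11 D=3
Draw 6: a1=0.000, a2=0.186, a3=0.000, a4=0.000, a0=0.186; τ=−ln(0.9879)/0.186=0.065 → t=5.496; u2·a0=0.7281·0.186=0.135; a1=0.000 < 0.135 ≤ a1+a2=0.186 → R2 fires; G=0 X=16 Z=9 A=11 D=2
Draw 7: a1=0.000, a2=0.124, a3=0.000, a4=0.000, a0=0.124; τ=−ln(0.8018)/0.124=1.781 → t=7.277 > T=6.08: stop.
Read off D at T=6.08: 2

D at T = 2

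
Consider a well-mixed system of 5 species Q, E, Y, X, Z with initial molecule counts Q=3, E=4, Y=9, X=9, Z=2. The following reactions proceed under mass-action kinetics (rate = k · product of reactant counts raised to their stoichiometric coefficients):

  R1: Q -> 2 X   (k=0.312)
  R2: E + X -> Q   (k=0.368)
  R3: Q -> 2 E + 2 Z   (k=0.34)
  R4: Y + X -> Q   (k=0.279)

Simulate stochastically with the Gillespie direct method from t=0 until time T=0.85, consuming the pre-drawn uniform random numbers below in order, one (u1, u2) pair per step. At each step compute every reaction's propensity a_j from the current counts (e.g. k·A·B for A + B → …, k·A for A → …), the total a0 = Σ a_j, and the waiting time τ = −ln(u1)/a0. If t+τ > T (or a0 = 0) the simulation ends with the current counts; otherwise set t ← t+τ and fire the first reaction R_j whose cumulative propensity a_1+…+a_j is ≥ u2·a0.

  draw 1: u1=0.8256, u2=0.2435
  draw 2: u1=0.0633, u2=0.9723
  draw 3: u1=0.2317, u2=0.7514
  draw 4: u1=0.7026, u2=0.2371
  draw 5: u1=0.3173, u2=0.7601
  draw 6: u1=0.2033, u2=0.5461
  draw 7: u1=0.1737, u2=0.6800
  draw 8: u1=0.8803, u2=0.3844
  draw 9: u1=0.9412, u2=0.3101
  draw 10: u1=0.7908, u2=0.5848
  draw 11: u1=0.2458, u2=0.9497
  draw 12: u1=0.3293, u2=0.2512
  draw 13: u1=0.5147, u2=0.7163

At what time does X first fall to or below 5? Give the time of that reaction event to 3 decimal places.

t=0.000: Q=3 E=4 Y=9 X=9 Z=2
Draw 1: a1=0.936, a2=13.248, a3=1.020, a4=22.599, a0=37.803; τ=−ln(0.8256)/37.803=0.005 → t=0.005; u2·a0=0.2435·37.803=9.205; a1=0.936 < 9.205 ≤ a1+a2=14.184 → R2 fires; Q=4 E=3 Y=9 X=8 Z=2
Draw 2: a1=1.248, a2=8.832, a3=1.360, a4=20.088, a0=31.528; τ=−ln(0.0633)/31.528=0.088 → t=0.093; u2·a0=0.9723·31.528=30.655; a1+…+a3=11.440 < 30.655 ≤ a1+…+a4=31.528 → R4 fires; Q=5 E=3 Y=8 X=7 Z=2
Draw 3: a1=1.560, a2=7.728, a3=1.700, a4=15.624, a0=26.612; τ=−ln(0.2317)/26.612=0.055 → t=0.148; u2·a0=0.7514·26.612=19.996; a1+…+a3=10.988 < 19.996 ≤ a1+…+a4=26.612 → R4 fires; Q=6 E=3 Y=7 X=6 Z=2
Draw 4: a1=1.872, a2=6.624, a3=2.040, a4=11.718, a0=22.254; τ=−ln(0.7026)/22.254=0.016 → t=0.163; u2·a0=0.2371·22.254=5.276; a1=1.872 < 5.276 ≤ a1+a2=8.496 → R2 fires; Q=7 E=2 Y=7 X=5 Z=2
Draw 5: a1=2.184, a2=3.680, a3=2.380, a4=9.765, a0=18.009; τ=−ln(0.3173)/18.009=0.064 → t=0.227; u2·a0=0.7601·18.009=13.689; a1+…+a3=8.244 < 13.689 ≤ a1+…+a4=18.009 → R4 fires; Q=8 E=2 Y=6 X=4 Z=2
Draw 6: a1=2.496, a2=2.944, a3=2.720, a4=6.696, a0=14.856; τ=−ln(0.2033)/14.856=0.107 → t=0.334; u2·a0=0.5461·14.856=8.113; a1+a2=5.440 < 8.113 ≤ a1+…+a3=8.160 → R3 fires; Q=7 E=4 Y=6 X=4 Z=4
Draw 7: a1=2.184, a2=5.888, a3=2.380, a4=6.696, a0=17.148; τ=−ln(0.1737)/17.148=0.102 → t=0.436; u2·a0=0.6800·17.148=11.661; a1+…+a3=10.452 < 11.661 ≤ a1+…+a4=17.148 → R4 fires; Q=8 E=4 Y=5 X=3 Z=4
Draw 8: a1=2.496, a2=4.416, a3=2.720, a4=4.185, a0=13.817; τ=−ln(0.8803)/13.817=0.009 → t=0.446; u2·a0=0.3844·13.817=5.311; a1=2.496 < 5.311 ≤ a1+a2=6.912 → R2 fires; Q=9 E=3 Y=5 X=2 Z=4
Draw 9: a1=2.808, a2=2.208, a3=3.060, a4=2.790, a0=10.866; τ=−ln(0.9412)/10.866=0.006 → t=0.451; u2·a0=0.3101·10.866=3.370; a1=2.808 < 3.370 ≤ a1+a2=5.016 → R2 fires; Q=10 E=2 Y=5 X=1 Z=4
Draw 10: a1=3.120, a2=0.736, a3=3.400, a4=1.395, a0=8.651; τ=−ln(0.7908)/8.651=0.027 → t=0.478; u2·a0=0.5848·8.651=5.059; a1+a2=3.856 < 5.059 ≤ a1+…+a3=7.256 → R3 fires; Q=9 E=4 Y=5 X=1 Z=6
Draw 11: a1=2.808, a2=1.472, a3=3.060, a4=1.395, a0=8.735; τ=−ln(0.2458)/8.735=0.161 → t=0.639; u2·a0=0.9497·8.735=8.296; a1+…+a3=7.340 < 8.296 ≤ a1+…+a4=8.735 → R4 fires; Q=10 E=4 Y=4 X=0 Z=6
Draw 12: a1=3.120, a2=0.000, a3=3.400, a4=0.000, a0=6.520; τ=−ln(0.3293)/6.520=0.170 → t=0.809; u2·a0=0.2512·6.520=1.638 ≤ a1=3.120 → R1 fires; Q=9 E=4 Y=4 X=2 Z=6
Draw 13: a1=2.808, a2=2.944, a3=3.060, a4=2.232, a0=11.044; τ=−ln(0.5147)/11.044=0.060 → t=0.870 > T=0.85: stop.
X first becomes ≤ 5 when it reaches 5 at the event at t=0.163.

Threshold first reached at t = 0.163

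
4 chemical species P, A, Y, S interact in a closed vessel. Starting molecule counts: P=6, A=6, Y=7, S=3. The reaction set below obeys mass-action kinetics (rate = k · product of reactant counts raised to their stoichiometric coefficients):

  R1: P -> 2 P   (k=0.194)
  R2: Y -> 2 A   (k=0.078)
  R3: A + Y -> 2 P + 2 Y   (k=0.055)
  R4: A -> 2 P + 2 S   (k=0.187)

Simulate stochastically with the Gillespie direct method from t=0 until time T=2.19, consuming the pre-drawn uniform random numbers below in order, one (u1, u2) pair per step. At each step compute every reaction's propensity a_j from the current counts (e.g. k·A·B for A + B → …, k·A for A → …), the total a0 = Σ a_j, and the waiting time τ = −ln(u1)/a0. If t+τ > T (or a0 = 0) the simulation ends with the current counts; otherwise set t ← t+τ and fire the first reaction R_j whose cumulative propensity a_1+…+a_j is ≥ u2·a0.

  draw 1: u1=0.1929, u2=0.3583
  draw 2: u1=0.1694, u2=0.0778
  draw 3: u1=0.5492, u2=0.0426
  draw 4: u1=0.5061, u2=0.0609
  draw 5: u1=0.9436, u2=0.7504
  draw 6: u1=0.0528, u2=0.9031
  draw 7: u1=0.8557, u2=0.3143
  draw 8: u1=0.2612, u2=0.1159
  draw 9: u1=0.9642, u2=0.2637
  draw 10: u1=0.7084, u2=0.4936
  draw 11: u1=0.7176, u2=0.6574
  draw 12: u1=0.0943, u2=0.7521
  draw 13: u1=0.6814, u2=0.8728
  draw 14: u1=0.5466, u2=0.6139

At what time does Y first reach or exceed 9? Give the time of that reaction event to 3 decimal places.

t=0.000: P=6 A=6 Y=7 S=3
Draw 1: a1=1.164, a2=0.546, a3=2.310, a4=1.122, a0=5.142; τ=−ln(0.1929)/5.142=0.320 → t=0.320; u2·a0=0.3583·5.142=1.842; a1+a2=1.710 < 1.842 ≤ a1+…+a3=4.020 → R3 fires; P=8 A=5 Y=8 S=3
Draw 2: a1=1.552, a2=0.624, a3=2.200, a4=0.935, a0=5.311; τ=−ln(0.1694)/5.311=0.334 → t=0.654; u2·a0=0.0778·5.311=0.413 ≤ a1=1.552 → R1 fires; P=9 A=5 Y=8 S=3
Draw 3: a1=1.746, a2=0.624, a3=2.200, a4=0.935, a0=5.505; τ=−ln(0.5492)/5.505=0.109 → t=0.763; u2·a0=0.0426·5.505=0.235 ≤ a1=1.746 → R1 fires; P=10 A=5 Y=8 S=3
Draw 4: a1=1.940, a2=0.624, a3=2.200, a4=0.935, a0=5.699; τ=−ln(0.5061)/5.699=0.119 → t=0.883; u2·a0=0.0609·5.699=0.347 ≤ a1=1.940 → R1 fires; P=11 A=5 Y=8 S=3
Draw 5: a1=2.134, a2=0.624, a3=2.200, a4=0.935, a0=5.893; τ=−ln(0.9436)/5.893=0.010 → t=0.893; u2·a0=0.7504·5.893=4.422; a1+a2=2.758 < 4.422 ≤ a1+…+a3=4.958 → R3 fires; P=13 A=4 Y=9 S=3
Draw 6: a1=2.522, a2=0.702, a3=1.980, a4=0.748, a0=5.952; τ=−ln(0.0528)/5.952=0.494 → t=1.387; u2·a0=0.9031·5.952=5.375; a1+…+a3=5.204 < 5.375 ≤ a1+…+a4=5.952 → R4 fires; P=15 A=3 Y=9 S=5
Draw 7: a1=2.910, a2=0.702, a3=1.485, a4=0.561, a0=5.658; τ=−ln(0.8557)/5.658=0.028 → t=1.414; u2·a0=0.3143·5.658=1.778 ≤ a1=2.910 → R1 fires; P=16 A=3 Y=9 S=5
Draw 8: a1=3.104, a2=0.702, a3=1.485, a4=0.561, a0=5.852; τ=−ln(0.2612)/5.852=0.229 → t=1.644; u2·a0=0.1159·5.852=0.678 ≤ a1=3.104 → R1 fires; P=17 A=3 Y=9 S=5
Draw 9: a1=3.298, a2=0.702, a3=1.485, a4=0.561, a0=6.046; τ=−ln(0.9642)/6.046=0.006 → t=1.650; u2·a0=0.2637·6.046=1.594 ≤ a1=3.298 → R1 fires; P=18 A=3 Y=9 S=5
Draw 10: a1=3.492, a2=0.702, a3=1.485, a4=0.561, a0=6.240; τ=−ln(0.7084)/6.240=0.055 → t=1.705; u2·a0=0.4936·6.240=3.080 ≤ a1=3.492 → R1 fires; P=19 A=3 Y=9 S=5
Draw 11: a1=3.686, a2=0.702, a3=1.485, a4=0.561, a0=6.434; τ=−ln(0.7176)/6.434=0.052 → t=1.757; u2·a0=0.6574·6.434=4.230; a1=3.686 < 4.230 ≤ a1+a2=4.388 → R2 fires; P=19 A=5 Y=8 S=5
Draw 12: a1=3.686, a2=0.624, a3=2.200, a4=0.935, a0=7.445; τ=−ln(0.0943)/7.445=0.317 → t=2.074; u2·a0=0.7521·7.445=5.599; a1+a2=4.310 < 5.599 ≤ a1+…+a3=6.510 → R3 fires; P=21 A=4 Y=9 S=5
Draw 13: a1=4.074, a2=0.702, a3=1.980, a4=0.748, a0=7.504; τ=−ln(0.6814)/7.504=0.051 → t=2.125; u2·a0=0.8728·7.504=6.549; a1+a2=4.776 < 6.549 ≤ a1+…+a3=6.756 → R3 fires; P=23 A=3 Y=10 S=5
Draw 14: a1=4.462, a2=0.780, a3=1.650, a4=0.561, a0=7.453; τ=−ln(0.5466)/7.453=0.081 → t=2.206 > T=2.19: stop.
Y first becomes ≥ 9 when it reaches 9 at the event at t=0.893.

Threshold first reached at t = 0.893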